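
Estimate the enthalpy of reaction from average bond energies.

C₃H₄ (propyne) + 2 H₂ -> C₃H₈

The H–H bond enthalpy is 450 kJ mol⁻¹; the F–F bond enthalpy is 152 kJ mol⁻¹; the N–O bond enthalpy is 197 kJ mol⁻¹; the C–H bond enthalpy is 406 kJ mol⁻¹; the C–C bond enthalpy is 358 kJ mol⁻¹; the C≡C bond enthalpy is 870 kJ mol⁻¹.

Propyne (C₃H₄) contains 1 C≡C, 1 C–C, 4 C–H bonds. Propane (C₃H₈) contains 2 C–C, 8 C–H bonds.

Bonds broken (reactants):
  C≡C: 1 × 870 = 870
  C–C: 1 × 358 = 358
  C–H: 4 × 406 = 1624
  H–H: 2 × 450 = 900
  Σ(broken) = 3752 kJ
Bonds formed (products):
  C–C: 2 × 358 = 716
  C–H: 8 × 406 = 3248
  Σ(formed) = 3964 kJ
ΔH = Σ(broken) − Σ(formed) = 3752 − 3964 = −212 kJ

ΔH ≈ −212 kJ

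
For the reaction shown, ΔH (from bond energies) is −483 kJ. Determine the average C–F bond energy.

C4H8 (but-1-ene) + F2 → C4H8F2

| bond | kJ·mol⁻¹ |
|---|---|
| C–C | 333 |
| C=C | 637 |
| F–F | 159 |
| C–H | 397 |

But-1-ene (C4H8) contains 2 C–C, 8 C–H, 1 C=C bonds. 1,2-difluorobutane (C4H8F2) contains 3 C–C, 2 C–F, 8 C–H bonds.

D(C–F) ≈ 473 kJ/mol

Let D be the C–F bond energy.
Σ(broken) = 2×333 + 8×397 + 1×637 + 1×159 = 4638
Σ(formed) = 3×333 + 2×D + 8×397 = 4175 + 2D
ΔH = Σ(broken) − Σ(formed) = (4638) − (4175 + 2D) = +463 − 2D
Setting this equal to −483 kJ gives 2D = 946, so D = 473 kJ/mol.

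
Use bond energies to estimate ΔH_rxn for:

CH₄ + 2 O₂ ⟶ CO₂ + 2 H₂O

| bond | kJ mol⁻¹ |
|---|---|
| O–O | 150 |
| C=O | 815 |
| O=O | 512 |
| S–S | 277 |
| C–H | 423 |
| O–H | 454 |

Bonds broken (reactants):
  C–H: 4 × 423 = 1692
  O=O: 2 × 512 = 1024
  Σ(broken) = 2716 kJ
Bonds formed (products):
  C=O: 2 × 815 = 1630
  O–H: 4 × 454 = 1816
  Σ(formed) = 3446 kJ
ΔH = Σ(broken) − Σ(formed) = 2716 − 3446 = −730 kJ

ΔH ≈ −730 kJ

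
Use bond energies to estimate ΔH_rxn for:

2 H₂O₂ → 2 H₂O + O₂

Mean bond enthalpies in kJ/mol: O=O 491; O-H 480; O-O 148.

ΔH ≈ −195 kJ

Bonds broken (reactants):
  O-H: 4 × 480 = 1920
  O-O: 2 × 148 = 296
  Σ(broken) = 2216 kJ
Bonds formed (products):
  O-H: 4 × 480 = 1920
  O=O: 1 × 491 = 491
  Σ(formed) = 2411 kJ
ΔH = Σ(broken) − Σ(formed) = 2216 − 2411 = −195 kJ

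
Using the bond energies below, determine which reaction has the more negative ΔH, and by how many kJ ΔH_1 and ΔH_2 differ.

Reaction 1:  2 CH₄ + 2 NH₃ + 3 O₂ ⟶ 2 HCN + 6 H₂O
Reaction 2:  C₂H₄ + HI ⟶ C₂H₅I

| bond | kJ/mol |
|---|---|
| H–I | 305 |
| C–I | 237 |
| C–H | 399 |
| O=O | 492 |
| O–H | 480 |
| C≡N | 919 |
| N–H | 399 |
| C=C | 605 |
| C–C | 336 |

Reaction 1:
  Bonds broken (reactants):
    C–H: 8 × 399 = 3192
    N–H: 6 × 399 = 2394
    O=O: 3 × 492 = 1476
    Σ(broken) = 7062 kJ
  Bonds formed (products):
    C≡N: 2 × 919 = 1838
    C–H: 2 × 399 = 798
    O–H: 12 × 480 = 5760
    Σ(formed) = 8396 kJ
  ΔH_1 = 7062 − 8396 = −1334 kJ
Reaction 2:
  Bonds broken (reactants):
    C–H: 4 × 399 = 1596
    C=C: 1 × 605 = 605
    H–I: 1 × 305 = 305
    Σ(broken) = 2506 kJ
  Bonds formed (products):
    C–C: 1 × 336 = 336
    C–H: 5 × 399 = 1995
    C–I: 1 × 237 = 237
    Σ(formed) = 2568 kJ
  ΔH_2 = 2506 − 2568 = −62 kJ
ΔH_1 − ΔH_2 = −1272 kJ, so reaction 1 has the more negative ΔH; |ΔH_1 − ΔH_2| = 1272 kJ.

Reaction 1, by 1272 kJ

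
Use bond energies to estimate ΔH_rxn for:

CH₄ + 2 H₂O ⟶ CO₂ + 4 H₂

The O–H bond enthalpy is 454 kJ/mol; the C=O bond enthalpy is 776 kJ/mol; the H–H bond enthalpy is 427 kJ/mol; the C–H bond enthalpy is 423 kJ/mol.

ΔH ≈ +248 kJ

Bonds broken (reactants):
  C–H: 4 × 423 = 1692
  O–H: 4 × 454 = 1816
  Σ(broken) = 3508 kJ
Bonds formed (products):
  C=O: 2 × 776 = 1552
  H–H: 4 × 427 = 1708
  Σ(formed) = 3260 kJ
ΔH = Σ(broken) − Σ(formed) = 3508 − 3260 = +248 kJ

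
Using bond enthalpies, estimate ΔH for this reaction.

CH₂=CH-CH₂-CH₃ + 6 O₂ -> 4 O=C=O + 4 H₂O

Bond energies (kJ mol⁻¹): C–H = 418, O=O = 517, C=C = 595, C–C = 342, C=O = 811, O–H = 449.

Bonds broken (reactants):
  C–C: 2 × 342 = 684
  C–H: 8 × 418 = 3344
  C=C: 1 × 595 = 595
  O=O: 6 × 517 = 3102
  Σ(broken) = 7725 kJ
Bonds formed (products):
  C=O: 8 × 811 = 6488
  O–H: 8 × 449 = 3592
  Σ(formed) = 10080 kJ
ΔH = Σ(broken) − Σ(formed) = 7725 − 10080 = −2355 kJ

ΔH ≈ −2355 kJ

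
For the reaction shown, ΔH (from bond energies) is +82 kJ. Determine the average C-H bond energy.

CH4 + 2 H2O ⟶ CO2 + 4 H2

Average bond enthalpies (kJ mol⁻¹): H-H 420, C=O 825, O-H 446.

Let D be the C-H bond energy.
Σ(broken) = 4×D + 4×446 = 1784 + 4D
Σ(formed) = 2×825 + 4×420 = 3330
ΔH = Σ(broken) − Σ(formed) = (1784 + 4D) − (3330) = −1546 + 4D
Setting this equal to +82 kJ gives 4D = 1628, so D = 407 kJ/mol.

D(C-H) ≈ 407 kJ/mol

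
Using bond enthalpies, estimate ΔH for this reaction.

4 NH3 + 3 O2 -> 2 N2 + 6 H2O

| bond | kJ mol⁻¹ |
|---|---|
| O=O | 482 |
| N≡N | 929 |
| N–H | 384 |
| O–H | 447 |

ΔH ≈ −1168 kJ

Bonds broken (reactants):
  N–H: 12 × 384 = 4608
  O=O: 3 × 482 = 1446
  Σ(broken) = 6054 kJ
Bonds formed (products):
  N≡N: 2 × 929 = 1858
  O–H: 12 × 447 = 5364
  Σ(formed) = 7222 kJ
ΔH = Σ(broken) − Σ(formed) = 6054 − 7222 = −1168 kJ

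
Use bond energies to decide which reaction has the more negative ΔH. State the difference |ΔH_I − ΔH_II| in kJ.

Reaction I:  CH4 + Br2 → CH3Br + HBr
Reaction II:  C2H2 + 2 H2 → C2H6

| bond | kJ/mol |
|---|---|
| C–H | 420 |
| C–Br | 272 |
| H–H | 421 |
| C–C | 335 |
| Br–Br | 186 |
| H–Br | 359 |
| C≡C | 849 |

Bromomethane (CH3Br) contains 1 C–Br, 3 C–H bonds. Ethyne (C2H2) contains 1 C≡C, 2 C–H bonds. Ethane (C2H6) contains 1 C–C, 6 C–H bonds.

Reaction I:
  Bonds broken (reactants):
    Br–Br: 1 × 186 = 186
    C–H: 4 × 420 = 1680
    Σ(broken) = 1866 kJ
  Bonds formed (products):
    C–Br: 1 × 272 = 272
    C–H: 3 × 420 = 1260
    H–Br: 1 × 359 = 359
    Σ(formed) = 1891 kJ
  ΔH_I = 1866 − 1891 = −25 kJ
Reaction II:
  Bonds broken (reactants):
    C≡C: 1 × 849 = 849
    C–H: 2 × 420 = 840
    H–H: 2 × 421 = 842
    Σ(broken) = 2531 kJ
  Bonds formed (products):
    C–C: 1 × 335 = 335
    C–H: 6 × 420 = 2520
    Σ(formed) = 2855 kJ
  ΔH_II = 2531 − 2855 = −324 kJ
ΔH_I − ΔH_II = +299 kJ, so reaction II has the more negative ΔH; |ΔH_I − ΔH_II| = 299 kJ.

Reaction II, by 299 kJ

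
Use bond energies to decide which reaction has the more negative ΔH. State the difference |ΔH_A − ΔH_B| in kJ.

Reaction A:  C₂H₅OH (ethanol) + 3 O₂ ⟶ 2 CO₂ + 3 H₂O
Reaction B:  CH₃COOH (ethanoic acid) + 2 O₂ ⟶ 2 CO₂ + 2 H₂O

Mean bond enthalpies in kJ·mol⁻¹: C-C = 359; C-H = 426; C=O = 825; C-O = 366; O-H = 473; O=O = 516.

Reaction A:
  Bonds broken (reactants):
    C-C: 1 × 359 = 359
    C-H: 5 × 426 = 2130
    C-O: 1 × 366 = 366
    O-H: 1 × 473 = 473
    O=O: 3 × 516 = 1548
    Σ(broken) = 4876 kJ
  Bonds formed (products):
    C=O: 4 × 825 = 3300
    O-H: 6 × 473 = 2838
    Σ(formed) = 6138 kJ
  ΔH_A = 4876 − 6138 = −1262 kJ
Reaction B:
  Bonds broken (reactants):
    C-C: 1 × 359 = 359
    C-H: 3 × 426 = 1278
    C-O: 1 × 366 = 366
    C=O: 1 × 825 = 825
    O-H: 1 × 473 = 473
    O=O: 2 × 516 = 1032
    Σ(broken) = 4333 kJ
  Bonds formed (products):
    C=O: 4 × 825 = 3300
    O-H: 4 × 473 = 1892
    Σ(formed) = 5192 kJ
  ΔH_B = 4333 − 5192 = −859 kJ
ΔH_A − ΔH_B = −403 kJ, so reaction A has the more negative ΔH; |ΔH_A − ΔH_B| = 403 kJ.

Reaction A, by 403 kJ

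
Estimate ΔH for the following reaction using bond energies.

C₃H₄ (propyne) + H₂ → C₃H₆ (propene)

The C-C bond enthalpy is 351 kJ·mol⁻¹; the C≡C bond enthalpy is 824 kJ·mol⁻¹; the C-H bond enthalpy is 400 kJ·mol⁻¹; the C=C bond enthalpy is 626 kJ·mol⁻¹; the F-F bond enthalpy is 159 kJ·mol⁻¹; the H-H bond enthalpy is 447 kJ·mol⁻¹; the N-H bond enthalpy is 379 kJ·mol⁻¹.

Bonds broken (reactants):
  C≡C: 1 × 824 = 824
  C-C: 1 × 351 = 351
  C-H: 4 × 400 = 1600
  H-H: 1 × 447 = 447
  Σ(broken) = 3222 kJ
Bonds formed (products):
  C-C: 1 × 351 = 351
  C-H: 6 × 400 = 2400
  C=C: 1 × 626 = 626
  Σ(formed) = 3377 kJ
ΔH = Σ(broken) − Σ(formed) = 3222 − 3377 = −155 kJ

ΔH ≈ −155 kJ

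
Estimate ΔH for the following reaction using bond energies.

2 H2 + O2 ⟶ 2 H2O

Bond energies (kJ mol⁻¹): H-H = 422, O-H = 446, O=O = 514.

Bonds broken (reactants):
  H-H: 2 × 422 = 844
  O=O: 1 × 514 = 514
  Σ(broken) = 1358 kJ
Bonds formed (products):
  O-H: 4 × 446 = 1784
  Σ(formed) = 1784 kJ
ΔH = Σ(broken) − Σ(formed) = 1358 − 1784 = −426 kJ

ΔH ≈ −426 kJ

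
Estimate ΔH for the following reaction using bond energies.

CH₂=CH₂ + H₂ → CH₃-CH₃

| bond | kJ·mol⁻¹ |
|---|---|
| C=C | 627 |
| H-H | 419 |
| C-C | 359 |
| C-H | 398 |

ΔH ≈ −109 kJ

Bonds broken (reactants):
  C-H: 4 × 398 = 1592
  C=C: 1 × 627 = 627
  H-H: 1 × 419 = 419
  Σ(broken) = 2638 kJ
Bonds formed (products):
  C-C: 1 × 359 = 359
  C-H: 6 × 398 = 2388
  Σ(formed) = 2747 kJ
ΔH = Σ(broken) − Σ(formed) = 2638 − 2747 = −109 kJ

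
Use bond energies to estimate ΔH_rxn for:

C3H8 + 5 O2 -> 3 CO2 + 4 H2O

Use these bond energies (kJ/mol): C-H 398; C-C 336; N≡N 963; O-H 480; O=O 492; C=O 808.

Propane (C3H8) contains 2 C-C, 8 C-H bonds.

ΔH ≈ −2372 kJ

Bonds broken (reactants):
  C-C: 2 × 336 = 672
  C-H: 8 × 398 = 3184
  O=O: 5 × 492 = 2460
  Σ(broken) = 6316 kJ
Bonds formed (products):
  C=O: 6 × 808 = 4848
  O-H: 8 × 480 = 3840
  Σ(formed) = 8688 kJ
ΔH = Σ(broken) − Σ(formed) = 6316 − 8688 = −2372 kJ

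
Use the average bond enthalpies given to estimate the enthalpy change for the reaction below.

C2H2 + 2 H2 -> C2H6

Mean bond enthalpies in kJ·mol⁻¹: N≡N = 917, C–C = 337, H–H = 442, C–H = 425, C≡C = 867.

ΔH ≈ −286 kJ

Bonds broken (reactants):
  C≡C: 1 × 867 = 867
  C–H: 2 × 425 = 850
  H–H: 2 × 442 = 884
  Σ(broken) = 2601 kJ
Bonds formed (products):
  C–C: 1 × 337 = 337
  C–H: 6 × 425 = 2550
  Σ(formed) = 2887 kJ
ΔH = Σ(broken) − Σ(formed) = 2601 − 2887 = −286 kJ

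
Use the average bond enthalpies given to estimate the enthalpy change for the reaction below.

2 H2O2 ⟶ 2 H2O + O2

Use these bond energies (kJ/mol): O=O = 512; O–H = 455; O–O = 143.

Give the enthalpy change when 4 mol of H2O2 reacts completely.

Bonds broken (reactants):
  O–H: 4 × 455 = 1820
  O–O: 2 × 143 = 286
  Σ(broken) = 2106 kJ
Bonds formed (products):
  O–H: 4 × 455 = 1820
  O=O: 1 × 512 = 512
  Σ(formed) = 2332 kJ
ΔH = Σ(broken) − Σ(formed) = 2106 − 2332 = −226 kJ
For 2× the reaction as written: 2 × (−226) = −452 kJ

ΔH = −452 kJ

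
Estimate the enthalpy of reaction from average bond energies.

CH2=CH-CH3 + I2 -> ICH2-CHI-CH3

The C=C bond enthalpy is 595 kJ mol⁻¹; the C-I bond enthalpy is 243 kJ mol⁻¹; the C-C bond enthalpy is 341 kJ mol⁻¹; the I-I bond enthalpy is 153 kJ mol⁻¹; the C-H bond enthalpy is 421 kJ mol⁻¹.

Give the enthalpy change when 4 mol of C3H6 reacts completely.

ΔH = −316 kJ

Bonds broken (reactants):
  C-C: 1 × 341 = 341
  C-H: 6 × 421 = 2526
  C=C: 1 × 595 = 595
  I-I: 1 × 153 = 153
  Σ(broken) = 3615 kJ
Bonds formed (products):
  C-C: 2 × 341 = 682
  C-H: 6 × 421 = 2526
  C-I: 2 × 243 = 486
  Σ(formed) = 3694 kJ
ΔH = Σ(broken) − Σ(formed) = 3615 − 3694 = −79 kJ
For 4× the reaction as written: 4 × (−79) = −316 kJ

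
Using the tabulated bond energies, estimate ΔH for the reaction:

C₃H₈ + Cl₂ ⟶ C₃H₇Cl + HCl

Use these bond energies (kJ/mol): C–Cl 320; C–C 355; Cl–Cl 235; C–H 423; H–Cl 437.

Bonds broken (reactants):
  C–C: 2 × 355 = 710
  C–H: 8 × 423 = 3384
  Cl–Cl: 1 × 235 = 235
  Σ(broken) = 4329 kJ
Bonds formed (products):
  C–C: 2 × 355 = 710
  C–Cl: 1 × 320 = 320
  C–H: 7 × 423 = 2961
  H–Cl: 1 × 437 = 437
  Σ(formed) = 4428 kJ
ΔH = Σ(broken) − Σ(formed) = 4329 − 4428 = −99 kJ

ΔH ≈ −99 kJ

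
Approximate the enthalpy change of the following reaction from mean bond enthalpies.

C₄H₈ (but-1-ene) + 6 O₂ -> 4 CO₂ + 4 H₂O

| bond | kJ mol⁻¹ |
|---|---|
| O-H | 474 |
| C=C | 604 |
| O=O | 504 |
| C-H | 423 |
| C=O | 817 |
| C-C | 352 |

ΔH ≈ −2612 kJ

Bonds broken (reactants):
  C-C: 2 × 352 = 704
  C-H: 8 × 423 = 3384
  C=C: 1 × 604 = 604
  O=O: 6 × 504 = 3024
  Σ(broken) = 7716 kJ
Bonds formed (products):
  C=O: 8 × 817 = 6536
  O-H: 8 × 474 = 3792
  Σ(formed) = 10328 kJ
ΔH = Σ(broken) − Σ(formed) = 7716 − 10328 = −2612 kJ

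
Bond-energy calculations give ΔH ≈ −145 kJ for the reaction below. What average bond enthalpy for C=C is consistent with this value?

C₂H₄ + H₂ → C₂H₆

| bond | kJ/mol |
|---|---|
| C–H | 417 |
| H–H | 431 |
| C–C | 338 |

Let D be the C=C bond energy.
Σ(broken) = 4×417 + 1×D + 1×431 = 2099 + D
Σ(formed) = 1×338 + 6×417 = 2840
ΔH = Σ(broken) − Σ(formed) = (2099 + D) − (2840) = −741 + D
Setting this equal to −145 kJ gives D = 596 kJ/mol.

D(C=C) ≈ 596 kJ/mol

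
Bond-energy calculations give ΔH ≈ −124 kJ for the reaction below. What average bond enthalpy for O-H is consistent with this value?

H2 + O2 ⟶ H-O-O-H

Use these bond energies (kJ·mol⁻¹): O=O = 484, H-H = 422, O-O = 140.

Let D be the O-H bond energy.
Σ(broken) = 1×422 + 1×484 = 906
Σ(formed) = 2×D + 1×140 = 140 + 2D
ΔH = Σ(broken) − Σ(formed) = (906) − (140 + 2D) = +766 − 2D
Setting this equal to −124 kJ gives 2D = 890, so D = 445 kJ/mol.

D(O-H) ≈ 445 kJ/mol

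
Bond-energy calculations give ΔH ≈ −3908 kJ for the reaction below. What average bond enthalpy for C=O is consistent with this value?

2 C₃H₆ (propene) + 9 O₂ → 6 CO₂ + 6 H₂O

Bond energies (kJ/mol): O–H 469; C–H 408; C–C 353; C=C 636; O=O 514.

D(C=O) ≈ 815 kJ/mol

Let D be the C=O bond energy.
Σ(broken) = 2×353 + 12×408 + 2×636 + 9×514 = 11500
Σ(formed) = 12×D + 12×469 = 5628 + 12D
ΔH = Σ(broken) − Σ(formed) = (11500) − (5628 + 12D) = +5872 − 12D
Setting this equal to −3908 kJ gives 12D = 9780, so D = 815 kJ/mol.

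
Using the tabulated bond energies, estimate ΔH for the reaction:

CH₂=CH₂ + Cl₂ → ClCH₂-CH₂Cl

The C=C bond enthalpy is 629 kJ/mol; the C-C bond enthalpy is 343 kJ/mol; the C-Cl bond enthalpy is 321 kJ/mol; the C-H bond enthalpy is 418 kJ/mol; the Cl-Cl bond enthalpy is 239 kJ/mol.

Bonds broken (reactants):
  C-H: 4 × 418 = 1672
  C=C: 1 × 629 = 629
  Cl-Cl: 1 × 239 = 239
  Σ(broken) = 2540 kJ
Bonds formed (products):
  C-C: 1 × 343 = 343
  C-Cl: 2 × 321 = 642
  C-H: 4 × 418 = 1672
  Σ(formed) = 2657 kJ
ΔH = Σ(broken) − Σ(formed) = 2540 − 2657 = −117 kJ

ΔH ≈ −117 kJ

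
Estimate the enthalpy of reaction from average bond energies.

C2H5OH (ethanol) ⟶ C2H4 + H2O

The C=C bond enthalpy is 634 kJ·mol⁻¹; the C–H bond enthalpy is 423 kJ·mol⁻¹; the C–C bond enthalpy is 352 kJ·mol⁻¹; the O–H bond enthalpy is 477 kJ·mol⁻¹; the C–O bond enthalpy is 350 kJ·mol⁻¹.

ΔH ≈ +14 kJ

Bonds broken (reactants):
  C–C: 1 × 352 = 352
  C–H: 5 × 423 = 2115
  C–O: 1 × 350 = 350
  O–H: 1 × 477 = 477
  Σ(broken) = 3294 kJ
Bonds formed (products):
  C–H: 4 × 423 = 1692
  C=C: 1 × 634 = 634
  O–H: 2 × 477 = 954
  Σ(formed) = 3280 kJ
ΔH = Σ(broken) − Σ(formed) = 3294 − 3280 = +14 kJ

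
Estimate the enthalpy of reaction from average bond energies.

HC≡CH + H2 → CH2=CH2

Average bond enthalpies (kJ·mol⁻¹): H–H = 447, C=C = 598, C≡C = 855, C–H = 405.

Bonds broken (reactants):
  C≡C: 1 × 855 = 855
  C–H: 2 × 405 = 810
  H–H: 1 × 447 = 447
  Σ(broken) = 2112 kJ
Bonds formed (products):
  C–H: 4 × 405 = 1620
  C=C: 1 × 598 = 598
  Σ(formed) = 2218 kJ
ΔH = Σ(broken) − Σ(formed) = 2112 − 2218 = −106 kJ

ΔH ≈ −106 kJ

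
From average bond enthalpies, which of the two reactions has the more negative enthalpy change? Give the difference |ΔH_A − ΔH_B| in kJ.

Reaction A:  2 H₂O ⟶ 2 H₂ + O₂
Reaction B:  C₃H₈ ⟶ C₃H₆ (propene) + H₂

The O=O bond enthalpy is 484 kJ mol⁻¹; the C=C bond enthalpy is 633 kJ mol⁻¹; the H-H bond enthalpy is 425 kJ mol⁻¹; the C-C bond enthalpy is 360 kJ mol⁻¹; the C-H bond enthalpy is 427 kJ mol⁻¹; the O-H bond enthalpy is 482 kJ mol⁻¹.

Reaction A:
  Bonds broken (reactants):
    O-H: 4 × 482 = 1928
    Σ(broken) = 1928 kJ
  Bonds formed (products):
    H-H: 2 × 425 = 850
    O=O: 1 × 484 = 484
    Σ(formed) = 1334 kJ
  ΔH_A = 1928 − 1334 = +594 kJ
Reaction B:
  Bonds broken (reactants):
    C-C: 2 × 360 = 720
    C-H: 8 × 427 = 3416
    Σ(broken) = 4136 kJ
  Bonds formed (products):
    C-C: 1 × 360 = 360
    C-H: 6 × 427 = 2562
    C=C: 1 × 633 = 633
    H-H: 1 × 425 = 425
    Σ(formed) = 3980 kJ
  ΔH_B = 4136 − 3980 = +156 kJ
ΔH_A − ΔH_B = +438 kJ, so reaction B has the more negative ΔH; |ΔH_A − ΔH_B| = 438 kJ.

Reaction B, by 438 kJ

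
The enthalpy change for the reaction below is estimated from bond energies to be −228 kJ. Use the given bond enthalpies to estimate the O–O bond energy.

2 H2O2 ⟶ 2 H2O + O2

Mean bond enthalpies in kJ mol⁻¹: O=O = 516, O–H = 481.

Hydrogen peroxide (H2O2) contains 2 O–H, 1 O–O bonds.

Let D be the O–O bond energy.
Σ(broken) = 4×481 + 2×D = 1924 + 2D
Σ(formed) = 4×481 + 1×516 = 2440
ΔH = Σ(broken) − Σ(formed) = (1924 + 2D) − (2440) = −516 + 2D
Setting this equal to −228 kJ gives 2D = 288, so D = 144 kJ/mol.

D(O–O) ≈ 144 kJ/mol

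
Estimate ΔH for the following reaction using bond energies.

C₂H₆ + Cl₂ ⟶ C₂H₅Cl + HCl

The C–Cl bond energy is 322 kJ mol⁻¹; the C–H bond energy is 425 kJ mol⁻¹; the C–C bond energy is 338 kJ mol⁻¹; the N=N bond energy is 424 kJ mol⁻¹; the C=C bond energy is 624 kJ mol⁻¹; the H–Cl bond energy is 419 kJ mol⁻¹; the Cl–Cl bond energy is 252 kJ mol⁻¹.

Bonds broken (reactants):
  C–C: 1 × 338 = 338
  C–H: 6 × 425 = 2550
  Cl–Cl: 1 × 252 = 252
  Σ(broken) = 3140 kJ
Bonds formed (products):
  C–C: 1 × 338 = 338
  C–Cl: 1 × 322 = 322
  C–H: 5 × 425 = 2125
  H–Cl: 1 × 419 = 419
  Σ(formed) = 3204 kJ
ΔH = Σ(broken) − Σ(formed) = 3140 − 3204 = −64 kJ

ΔH ≈ −64 kJ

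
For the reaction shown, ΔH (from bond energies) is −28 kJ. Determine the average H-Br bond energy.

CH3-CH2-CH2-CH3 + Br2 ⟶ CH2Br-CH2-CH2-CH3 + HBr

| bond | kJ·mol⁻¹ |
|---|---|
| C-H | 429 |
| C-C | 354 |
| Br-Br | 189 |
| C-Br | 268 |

D(H-Br) ≈ 378 kJ/mol

Let D be the H-Br bond energy.
Σ(broken) = 1×189 + 3×354 + 10×429 = 5541
Σ(formed) = 1×268 + 3×354 + 9×429 + 1×D = 5191 + D
ΔH = Σ(broken) − Σ(formed) = (5541) − (5191 + D) = +350 − D
Setting this equal to −28 kJ gives D = 378 kJ/mol.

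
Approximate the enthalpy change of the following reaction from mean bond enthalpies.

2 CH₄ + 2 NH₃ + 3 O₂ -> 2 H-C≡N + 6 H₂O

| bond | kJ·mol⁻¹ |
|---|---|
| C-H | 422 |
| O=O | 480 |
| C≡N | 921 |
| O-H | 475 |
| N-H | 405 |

ΔH ≈ −1140 kJ

Bonds broken (reactants):
  C-H: 8 × 422 = 3376
  N-H: 6 × 405 = 2430
  O=O: 3 × 480 = 1440
  Σ(broken) = 7246 kJ
Bonds formed (products):
  C≡N: 2 × 921 = 1842
  C-H: 2 × 422 = 844
  O-H: 12 × 475 = 5700
  Σ(formed) = 8386 kJ
ΔH = Σ(broken) − Σ(formed) = 7246 − 8386 = −1140 kJ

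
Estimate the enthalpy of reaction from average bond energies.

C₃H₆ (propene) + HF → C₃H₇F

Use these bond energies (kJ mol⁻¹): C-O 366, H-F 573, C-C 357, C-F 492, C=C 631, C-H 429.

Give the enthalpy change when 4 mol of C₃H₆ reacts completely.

ΔH = −296 kJ

Bonds broken (reactants):
  C-C: 1 × 357 = 357
  C-H: 6 × 429 = 2574
  C=C: 1 × 631 = 631
  H-F: 1 × 573 = 573
  Σ(broken) = 4135 kJ
Bonds formed (products):
  C-C: 2 × 357 = 714
  C-F: 1 × 492 = 492
  C-H: 7 × 429 = 3003
  Σ(formed) = 4209 kJ
ΔH = Σ(broken) − Σ(formed) = 4135 − 4209 = −74 kJ
For 4× the reaction as written: 4 × (−74) = −296 kJ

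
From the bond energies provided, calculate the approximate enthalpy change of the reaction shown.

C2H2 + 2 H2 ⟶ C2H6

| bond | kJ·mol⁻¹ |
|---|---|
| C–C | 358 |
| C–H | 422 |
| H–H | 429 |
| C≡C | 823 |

Bonds broken (reactants):
  C≡C: 1 × 823 = 823
  C–H: 2 × 422 = 844
  H–H: 2 × 429 = 858
  Σ(broken) = 2525 kJ
Bonds formed (products):
  C–C: 1 × 358 = 358
  C–H: 6 × 422 = 2532
  Σ(formed) = 2890 kJ
ΔH = Σ(broken) − Σ(formed) = 2525 − 2890 = −365 kJ

ΔH ≈ −365 kJ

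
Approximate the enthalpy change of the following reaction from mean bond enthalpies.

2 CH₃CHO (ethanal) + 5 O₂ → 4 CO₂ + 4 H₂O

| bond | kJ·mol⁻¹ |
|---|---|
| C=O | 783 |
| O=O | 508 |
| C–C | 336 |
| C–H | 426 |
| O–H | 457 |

ΔH ≈ −1734 kJ

Bonds broken (reactants):
  C–C: 2 × 336 = 672
  C–H: 8 × 426 = 3408
  C=O: 2 × 783 = 1566
  O=O: 5 × 508 = 2540
  Σ(broken) = 8186 kJ
Bonds formed (products):
  C=O: 8 × 783 = 6264
  O–H: 8 × 457 = 3656
  Σ(formed) = 9920 kJ
ΔH = Σ(broken) − Σ(formed) = 8186 − 9920 = −1734 kJ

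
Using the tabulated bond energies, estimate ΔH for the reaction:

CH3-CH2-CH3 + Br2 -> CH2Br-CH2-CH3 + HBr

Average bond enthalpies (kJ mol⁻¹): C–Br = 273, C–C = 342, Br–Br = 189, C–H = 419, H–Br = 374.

Bonds broken (reactants):
  Br–Br: 1 × 189 = 189
  C–C: 2 × 342 = 684
  C–H: 8 × 419 = 3352
  Σ(broken) = 4225 kJ
Bonds formed (products):
  C–Br: 1 × 273 = 273
  C–C: 2 × 342 = 684
  C–H: 7 × 419 = 2933
  H–Br: 1 × 374 = 374
  Σ(formed) = 4264 kJ
ΔH = Σ(broken) − Σ(formed) = 4225 − 4264 = −39 kJ

ΔH ≈ −39 kJ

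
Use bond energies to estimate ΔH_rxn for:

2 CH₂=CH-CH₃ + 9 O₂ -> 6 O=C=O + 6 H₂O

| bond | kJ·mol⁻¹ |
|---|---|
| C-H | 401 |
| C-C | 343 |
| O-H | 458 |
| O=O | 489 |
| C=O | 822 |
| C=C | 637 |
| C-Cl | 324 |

ΔH ≈ −4187 kJ

Bonds broken (reactants):
  C-C: 2 × 343 = 686
  C-H: 12 × 401 = 4812
  C=C: 2 × 637 = 1274
  O=O: 9 × 489 = 4401
  Σ(broken) = 11173 kJ
Bonds formed (products):
  C=O: 12 × 822 = 9864
  O-H: 12 × 458 = 5496
  Σ(formed) = 15360 kJ
ΔH = Σ(broken) − Σ(formed) = 11173 − 15360 = −4187 kJ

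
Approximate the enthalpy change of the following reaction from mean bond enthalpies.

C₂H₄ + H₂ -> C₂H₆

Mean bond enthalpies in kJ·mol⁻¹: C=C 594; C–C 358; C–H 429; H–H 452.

Bonds broken (reactants):
  C–H: 4 × 429 = 1716
  C=C: 1 × 594 = 594
  H–H: 1 × 452 = 452
  Σ(broken) = 2762 kJ
Bonds formed (products):
  C–C: 1 × 358 = 358
  C–H: 6 × 429 = 2574
  Σ(formed) = 2932 kJ
ΔH = Σ(broken) − Σ(formed) = 2762 − 2932 = −170 kJ

ΔH ≈ −170 kJ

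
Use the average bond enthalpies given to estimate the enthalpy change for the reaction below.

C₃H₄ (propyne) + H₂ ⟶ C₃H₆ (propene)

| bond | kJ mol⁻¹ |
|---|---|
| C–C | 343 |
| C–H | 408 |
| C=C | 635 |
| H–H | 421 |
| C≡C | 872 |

Bonds broken (reactants):
  C≡C: 1 × 872 = 872
  C–C: 1 × 343 = 343
  C–H: 4 × 408 = 1632
  H–H: 1 × 421 = 421
  Σ(broken) = 3268 kJ
Bonds formed (products):
  C–C: 1 × 343 = 343
  C–H: 6 × 408 = 2448
  C=C: 1 × 635 = 635
  Σ(formed) = 3426 kJ
ΔH = Σ(broken) − Σ(formed) = 3268 − 3426 = −158 kJ

ΔH ≈ −158 kJ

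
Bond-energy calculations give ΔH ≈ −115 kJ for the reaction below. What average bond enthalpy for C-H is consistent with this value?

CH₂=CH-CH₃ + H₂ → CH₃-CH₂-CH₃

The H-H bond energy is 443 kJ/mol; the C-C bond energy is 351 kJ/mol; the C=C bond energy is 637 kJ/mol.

D(C-H) ≈ 422 kJ/mol

Let D be the C-H bond energy.
Σ(broken) = 1×351 + 6×D + 1×637 + 1×443 = 1431 + 6D
Σ(formed) = 2×351 + 8×D = 702 + 8D
ΔH = Σ(broken) − Σ(formed) = (1431 + 6D) − (702 + 8D) = +729 − 2D
Setting this equal to −115 kJ gives 2D = 844, so D = 422 kJ/mol.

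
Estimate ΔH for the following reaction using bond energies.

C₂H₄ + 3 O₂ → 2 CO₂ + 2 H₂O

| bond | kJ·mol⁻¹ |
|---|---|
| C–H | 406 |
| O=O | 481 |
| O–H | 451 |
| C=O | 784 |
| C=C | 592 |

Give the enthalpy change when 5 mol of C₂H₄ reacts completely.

Bonds broken (reactants):
  C–H: 4 × 406 = 1624
  C=C: 1 × 592 = 592
  O=O: 3 × 481 = 1443
  Σ(broken) = 3659 kJ
Bonds formed (products):
  C=O: 4 × 784 = 3136
  O–H: 4 × 451 = 1804
  Σ(formed) = 4940 kJ
ΔH = Σ(broken) − Σ(formed) = 3659 − 4940 = −1281 kJ
For 5× the reaction as written: 5 × (−1281) = −6405 kJ

ΔH = −6405 kJ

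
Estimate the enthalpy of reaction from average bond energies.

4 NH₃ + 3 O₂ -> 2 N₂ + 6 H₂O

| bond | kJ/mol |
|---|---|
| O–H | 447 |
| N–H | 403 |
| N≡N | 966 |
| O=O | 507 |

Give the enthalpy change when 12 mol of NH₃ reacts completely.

ΔH = −2817 kJ

Bonds broken (reactants):
  N–H: 12 × 403 = 4836
  O=O: 3 × 507 = 1521
  Σ(broken) = 6357 kJ
Bonds formed (products):
  N≡N: 2 × 966 = 1932
  O–H: 12 × 447 = 5364
  Σ(formed) = 7296 kJ
ΔH = Σ(broken) − Σ(formed) = 6357 − 7296 = −939 kJ
For 3× the reaction as written: 3 × (−939) = −2817 kJ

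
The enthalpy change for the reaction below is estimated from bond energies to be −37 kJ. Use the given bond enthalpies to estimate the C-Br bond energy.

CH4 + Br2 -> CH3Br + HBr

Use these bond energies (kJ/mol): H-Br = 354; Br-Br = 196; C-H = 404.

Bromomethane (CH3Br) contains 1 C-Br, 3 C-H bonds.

D(C-Br) ≈ 283 kJ/mol

Let D be the C-Br bond energy.
Σ(broken) = 1×196 + 4×404 = 1812
Σ(formed) = 1×D + 3×404 + 1×354 = 1566 + D
ΔH = Σ(broken) − Σ(formed) = (1812) − (1566 + D) = +246 − D
Setting this equal to −37 kJ gives D = 283 kJ/mol.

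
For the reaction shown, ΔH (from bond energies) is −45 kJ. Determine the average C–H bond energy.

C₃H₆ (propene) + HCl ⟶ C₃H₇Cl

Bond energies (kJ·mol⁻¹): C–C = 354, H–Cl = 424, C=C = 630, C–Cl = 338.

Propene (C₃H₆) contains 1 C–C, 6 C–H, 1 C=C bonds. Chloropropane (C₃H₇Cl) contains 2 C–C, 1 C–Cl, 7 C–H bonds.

D(C–H) ≈ 407 kJ/mol

Let D be the C–H bond energy.
Σ(broken) = 1×354 + 6×D + 1×630 + 1×424 = 1408 + 6D
Σ(formed) = 2×354 + 1×338 + 7×D = 1046 + 7D
ΔH = Σ(broken) − Σ(formed) = (1408 + 6D) − (1046 + 7D) = +362 − D
Setting this equal to −45 kJ gives D = 407 kJ/mol.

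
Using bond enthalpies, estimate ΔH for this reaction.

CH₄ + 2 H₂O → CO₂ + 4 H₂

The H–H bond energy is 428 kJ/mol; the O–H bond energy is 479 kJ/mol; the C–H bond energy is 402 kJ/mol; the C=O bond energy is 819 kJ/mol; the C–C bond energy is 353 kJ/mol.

Bonds broken (reactants):
  C–H: 4 × 402 = 1608
  O–H: 4 × 479 = 1916
  Σ(broken) = 3524 kJ
Bonds formed (products):
  C=O: 2 × 819 = 1638
  H–H: 4 × 428 = 1712
  Σ(formed) = 3350 kJ
ΔH = Σ(broken) − Σ(formed) = 3524 − 3350 = +174 kJ

ΔH ≈ +174 kJ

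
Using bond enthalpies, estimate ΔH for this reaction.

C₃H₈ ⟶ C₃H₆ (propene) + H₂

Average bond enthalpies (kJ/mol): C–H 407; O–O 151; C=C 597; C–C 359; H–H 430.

ΔH ≈ +146 kJ

Bonds broken (reactants):
  C–C: 2 × 359 = 718
  C–H: 8 × 407 = 3256
  Σ(broken) = 3974 kJ
Bonds formed (products):
  C–C: 1 × 359 = 359
  C–H: 6 × 407 = 2442
  C=C: 1 × 597 = 597
  H–H: 1 × 430 = 430
  Σ(formed) = 3828 kJ
ΔH = Σ(broken) − Σ(formed) = 3974 − 3828 = +146 kJ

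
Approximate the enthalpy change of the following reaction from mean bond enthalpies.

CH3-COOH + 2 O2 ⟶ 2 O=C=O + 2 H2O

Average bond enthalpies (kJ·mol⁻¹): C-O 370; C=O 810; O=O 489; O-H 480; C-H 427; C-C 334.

ΔH ≈ −907 kJ

Bonds broken (reactants):
  C-C: 1 × 334 = 334
  C-H: 3 × 427 = 1281
  C-O: 1 × 370 = 370
  C=O: 1 × 810 = 810
  O-H: 1 × 480 = 480
  O=O: 2 × 489 = 978
  Σ(broken) = 4253 kJ
Bonds formed (products):
  C=O: 4 × 810 = 3240
  O-H: 4 × 480 = 1920
  Σ(formed) = 5160 kJ
ΔH = Σ(broken) − Σ(formed) = 4253 − 5160 = −907 kJ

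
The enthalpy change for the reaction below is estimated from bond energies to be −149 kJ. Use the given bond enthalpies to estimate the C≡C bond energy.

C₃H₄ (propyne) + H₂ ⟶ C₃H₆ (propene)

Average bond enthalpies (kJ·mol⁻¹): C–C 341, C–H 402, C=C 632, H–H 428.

Let D be the C≡C bond energy.
Σ(broken) = 1×D + 1×341 + 4×402 + 1×428 = 2377 + D
Σ(formed) = 1×341 + 6×402 + 1×632 = 3385
ΔH = Σ(broken) − Σ(formed) = (2377 + D) − (3385) = −1008 + D
Setting this equal to −149 kJ gives D = 859 kJ/mol.

D(C≡C) ≈ 859 kJ/mol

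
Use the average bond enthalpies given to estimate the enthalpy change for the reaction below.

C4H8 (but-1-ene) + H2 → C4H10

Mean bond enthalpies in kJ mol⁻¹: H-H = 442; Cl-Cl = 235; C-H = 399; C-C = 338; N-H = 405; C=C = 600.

Bonds broken (reactants):
  C-C: 2 × 338 = 676
  C-H: 8 × 399 = 3192
  C=C: 1 × 600 = 600
  H-H: 1 × 442 = 442
  Σ(broken) = 4910 kJ
Bonds formed (products):
  C-C: 3 × 338 = 1014
  C-H: 10 × 399 = 3990
  Σ(formed) = 5004 kJ
ΔH = Σ(broken) − Σ(formed) = 4910 − 5004 = −94 kJ

ΔH ≈ −94 kJ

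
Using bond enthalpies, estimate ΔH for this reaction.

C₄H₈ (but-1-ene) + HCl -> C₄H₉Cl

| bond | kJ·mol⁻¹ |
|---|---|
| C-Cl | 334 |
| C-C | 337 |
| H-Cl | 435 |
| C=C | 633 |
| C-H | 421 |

ΔH ≈ −24 kJ

Bonds broken (reactants):
  C-C: 2 × 337 = 674
  C-H: 8 × 421 = 3368
  C=C: 1 × 633 = 633
  H-Cl: 1 × 435 = 435
  Σ(broken) = 5110 kJ
Bonds formed (products):
  C-C: 3 × 337 = 1011
  C-Cl: 1 × 334 = 334
  C-H: 9 × 421 = 3789
  Σ(formed) = 5134 kJ
ΔH = Σ(broken) − Σ(formed) = 5110 − 5134 = −24 kJ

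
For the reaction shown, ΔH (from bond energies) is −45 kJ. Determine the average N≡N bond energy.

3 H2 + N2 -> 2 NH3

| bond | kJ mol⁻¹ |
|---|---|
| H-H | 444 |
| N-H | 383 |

D(N≡N) ≈ 921 kJ/mol

Let D be the N≡N bond energy.
Σ(broken) = 3×444 + 1×D = 1332 + D
Σ(formed) = 6×383 = 2298
ΔH = Σ(broken) − Σ(formed) = (1332 + D) − (2298) = −966 + D
Setting this equal to −45 kJ gives D = 921 kJ/mol.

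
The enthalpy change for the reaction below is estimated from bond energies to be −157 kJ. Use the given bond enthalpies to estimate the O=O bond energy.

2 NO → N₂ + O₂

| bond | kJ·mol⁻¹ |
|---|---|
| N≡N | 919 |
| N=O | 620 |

D(O=O) ≈ 478 kJ/mol

Let D be the O=O bond energy.
Σ(broken) = 2×620 = 1240
Σ(formed) = 1×919 + 1×D = 919 + D
ΔH = Σ(broken) − Σ(formed) = (1240) − (919 + D) = +321 − D
Setting this equal to −157 kJ gives D = 478 kJ/mol.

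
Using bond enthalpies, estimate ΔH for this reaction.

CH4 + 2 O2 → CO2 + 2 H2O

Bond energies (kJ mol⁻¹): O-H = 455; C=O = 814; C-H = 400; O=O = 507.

ΔH ≈ −834 kJ

Bonds broken (reactants):
  C-H: 4 × 400 = 1600
  O=O: 2 × 507 = 1014
  Σ(broken) = 2614 kJ
Bonds formed (products):
  C=O: 2 × 814 = 1628
  O-H: 4 × 455 = 1820
  Σ(formed) = 3448 kJ
ΔH = Σ(broken) − Σ(formed) = 2614 − 3448 = −834 kJ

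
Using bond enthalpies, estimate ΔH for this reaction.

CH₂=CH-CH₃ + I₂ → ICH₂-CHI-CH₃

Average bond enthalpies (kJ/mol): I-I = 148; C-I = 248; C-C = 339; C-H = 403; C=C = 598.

ΔH ≈ −89 kJ

Bonds broken (reactants):
  C-C: 1 × 339 = 339
  C-H: 6 × 403 = 2418
  C=C: 1 × 598 = 598
  I-I: 1 × 148 = 148
  Σ(broken) = 3503 kJ
Bonds formed (products):
  C-C: 2 × 339 = 678
  C-H: 6 × 403 = 2418
  C-I: 2 × 248 = 496
  Σ(formed) = 3592 kJ
ΔH = Σ(broken) − Σ(formed) = 3503 − 3592 = −89 kJ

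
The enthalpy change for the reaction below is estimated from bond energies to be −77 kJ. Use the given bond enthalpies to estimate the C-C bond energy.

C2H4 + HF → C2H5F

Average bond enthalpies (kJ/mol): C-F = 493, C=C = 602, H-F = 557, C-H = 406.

D(C-C) ≈ 337 kJ/mol

Let D be the C-C bond energy.
Σ(broken) = 4×406 + 1×602 + 1×557 = 2783
Σ(formed) = 1×D + 1×493 + 5×406 = 2523 + D
ΔH = Σ(broken) − Σ(formed) = (2783) − (2523 + D) = +260 − D
Setting this equal to −77 kJ gives D = 337 kJ/mol.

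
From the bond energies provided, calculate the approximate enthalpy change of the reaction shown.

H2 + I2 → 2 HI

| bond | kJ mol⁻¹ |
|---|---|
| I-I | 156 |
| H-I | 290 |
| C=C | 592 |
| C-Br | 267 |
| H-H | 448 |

Bonds broken (reactants):
  H-H: 1 × 448 = 448
  I-I: 1 × 156 = 156
  Σ(broken) = 604 kJ
Bonds formed (products):
  H-I: 2 × 290 = 580
  Σ(formed) = 580 kJ
ΔH = Σ(broken) − Σ(formed) = 604 − 580 = +24 kJ

ΔH ≈ +24 kJ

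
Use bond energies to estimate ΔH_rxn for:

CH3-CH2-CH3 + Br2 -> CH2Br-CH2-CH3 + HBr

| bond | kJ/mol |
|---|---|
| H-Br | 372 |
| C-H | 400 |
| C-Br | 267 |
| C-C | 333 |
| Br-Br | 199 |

ΔH ≈ −40 kJ

Bonds broken (reactants):
  Br-Br: 1 × 199 = 199
  C-C: 2 × 333 = 666
  C-H: 8 × 400 = 3200
  Σ(broken) = 4065 kJ
Bonds formed (products):
  C-Br: 1 × 267 = 267
  C-C: 2 × 333 = 666
  C-H: 7 × 400 = 2800
  H-Br: 1 × 372 = 372
  Σ(formed) = 4105 kJ
ΔH = Σ(broken) − Σ(formed) = 4065 − 4105 = −40 kJ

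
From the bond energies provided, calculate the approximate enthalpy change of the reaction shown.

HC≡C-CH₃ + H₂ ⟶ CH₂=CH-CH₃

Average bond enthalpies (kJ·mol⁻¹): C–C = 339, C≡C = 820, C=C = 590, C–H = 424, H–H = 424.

ΔH ≈ −194 kJ

Bonds broken (reactants):
  C≡C: 1 × 820 = 820
  C–C: 1 × 339 = 339
  C–H: 4 × 424 = 1696
  H–H: 1 × 424 = 424
  Σ(broken) = 3279 kJ
Bonds formed (products):
  C–C: 1 × 339 = 339
  C–H: 6 × 424 = 2544
  C=C: 1 × 590 = 590
  Σ(formed) = 3473 kJ
ΔH = Σ(broken) − Σ(formed) = 3279 − 3473 = −194 kJ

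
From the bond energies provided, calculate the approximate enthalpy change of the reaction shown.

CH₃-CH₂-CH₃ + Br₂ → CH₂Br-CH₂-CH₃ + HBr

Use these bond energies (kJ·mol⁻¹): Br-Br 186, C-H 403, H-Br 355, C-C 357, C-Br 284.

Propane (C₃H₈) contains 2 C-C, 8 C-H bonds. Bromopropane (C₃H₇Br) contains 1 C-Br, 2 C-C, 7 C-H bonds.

ΔH ≈ −50 kJ

Bonds broken (reactants):
  Br-Br: 1 × 186 = 186
  C-C: 2 × 357 = 714
  C-H: 8 × 403 = 3224
  Σ(broken) = 4124 kJ
Bonds formed (products):
  C-Br: 1 × 284 = 284
  C-C: 2 × 357 = 714
  C-H: 7 × 403 = 2821
  H-Br: 1 × 355 = 355
  Σ(formed) = 4174 kJ
ΔH = Σ(broken) − Σ(formed) = 4124 − 4174 = −50 kJ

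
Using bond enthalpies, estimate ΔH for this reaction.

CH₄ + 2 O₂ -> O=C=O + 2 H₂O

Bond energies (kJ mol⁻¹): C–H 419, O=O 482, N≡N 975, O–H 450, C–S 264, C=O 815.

ΔH ≈ −790 kJ

Bonds broken (reactants):
  C–H: 4 × 419 = 1676
  O=O: 2 × 482 = 964
  Σ(broken) = 2640 kJ
Bonds formed (products):
  C=O: 2 × 815 = 1630
  O–H: 4 × 450 = 1800
  Σ(formed) = 3430 kJ
ΔH = Σ(broken) − Σ(formed) = 2640 − 3430 = −790 kJ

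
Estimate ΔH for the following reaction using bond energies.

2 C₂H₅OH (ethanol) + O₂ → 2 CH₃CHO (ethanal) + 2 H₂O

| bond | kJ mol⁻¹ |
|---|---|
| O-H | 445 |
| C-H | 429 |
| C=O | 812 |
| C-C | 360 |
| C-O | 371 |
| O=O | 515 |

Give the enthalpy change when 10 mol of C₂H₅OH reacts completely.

Bonds broken (reactants):
  C-C: 2 × 360 = 720
  C-H: 10 × 429 = 4290
  C-O: 2 × 371 = 742
  O-H: 2 × 445 = 890
  O=O: 1 × 515 = 515
  Σ(broken) = 7157 kJ
Bonds formed (products):
  C-C: 2 × 360 = 720
  C-H: 8 × 429 = 3432
  C=O: 2 × 812 = 1624
  O-H: 4 × 445 = 1780
  Σ(formed) = 7556 kJ
ΔH = Σ(broken) − Σ(formed) = 7157 − 7556 = −399 kJ
For 5× the reaction as written: 5 × (−399) = −1995 kJ

ΔH = −1995 kJ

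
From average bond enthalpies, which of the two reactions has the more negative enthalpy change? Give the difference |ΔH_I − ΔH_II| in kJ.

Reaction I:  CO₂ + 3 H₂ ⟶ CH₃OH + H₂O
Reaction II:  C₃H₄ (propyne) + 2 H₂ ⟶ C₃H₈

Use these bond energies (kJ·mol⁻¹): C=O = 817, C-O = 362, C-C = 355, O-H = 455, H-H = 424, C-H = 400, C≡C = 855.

Reaction I:
  Bonds broken (reactants):
    C=O: 2 × 817 = 1634
    H-H: 3 × 424 = 1272
    Σ(broken) = 2906 kJ
  Bonds formed (products):
    C-H: 3 × 400 = 1200
    C-O: 1 × 362 = 362
    O-H: 3 × 455 = 1365
    Σ(formed) = 2927 kJ
  ΔH_I = 2906 − 2927 = −21 kJ
Reaction II:
  Bonds broken (reactants):
    C≡C: 1 × 855 = 855
    C-C: 1 × 355 = 355
    C-H: 4 × 400 = 1600
    H-H: 2 × 424 = 848
    Σ(broken) = 3658 kJ
  Bonds formed (products):
    C-C: 2 × 355 = 710
    C-H: 8 × 400 = 3200
    Σ(formed) = 3910 kJ
  ΔH_II = 3658 − 3910 = −252 kJ
ΔH_I − ΔH_II = +231 kJ, so reaction II has the more negative ΔH; |ΔH_I − ΔH_II| = 231 kJ.

Reaction II, by 231 kJ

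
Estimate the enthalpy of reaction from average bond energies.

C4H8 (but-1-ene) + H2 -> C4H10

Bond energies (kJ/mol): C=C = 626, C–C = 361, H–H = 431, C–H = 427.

ΔH ≈ −158 kJ

Bonds broken (reactants):
  C–C: 2 × 361 = 722
  C–H: 8 × 427 = 3416
  C=C: 1 × 626 = 626
  H–H: 1 × 431 = 431
  Σ(broken) = 5195 kJ
Bonds formed (products):
  C–C: 3 × 361 = 1083
  C–H: 10 × 427 = 4270
  Σ(formed) = 5353 kJ
ΔH = Σ(broken) − Σ(formed) = 5195 − 5353 = −158 kJ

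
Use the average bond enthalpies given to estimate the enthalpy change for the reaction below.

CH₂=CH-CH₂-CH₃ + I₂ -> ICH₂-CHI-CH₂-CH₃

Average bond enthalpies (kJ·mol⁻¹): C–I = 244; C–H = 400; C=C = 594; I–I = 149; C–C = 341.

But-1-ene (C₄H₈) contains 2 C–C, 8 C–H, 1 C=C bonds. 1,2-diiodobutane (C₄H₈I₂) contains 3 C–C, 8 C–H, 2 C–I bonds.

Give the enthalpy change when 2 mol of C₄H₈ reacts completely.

Bonds broken (reactants):
  C–C: 2 × 341 = 682
  C–H: 8 × 400 = 3200
  C=C: 1 × 594 = 594
  I–I: 1 × 149 = 149
  Σ(broken) = 4625 kJ
Bonds formed (products):
  C–C: 3 × 341 = 1023
  C–H: 8 × 400 = 3200
  C–I: 2 × 244 = 488
  Σ(formed) = 4711 kJ
ΔH = Σ(broken) − Σ(formed) = 4625 − 4711 = −86 kJ
For 2× the reaction as written: 2 × (−86) = −172 kJ

ΔH = −172 kJ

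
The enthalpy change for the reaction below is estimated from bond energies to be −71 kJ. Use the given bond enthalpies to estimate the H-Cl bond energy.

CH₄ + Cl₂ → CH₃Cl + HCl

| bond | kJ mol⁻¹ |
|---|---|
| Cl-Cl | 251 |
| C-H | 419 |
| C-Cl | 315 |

D(H-Cl) ≈ 426 kJ/mol

Let D be the H-Cl bond energy.
Σ(broken) = 4×419 + 1×251 = 1927
Σ(formed) = 1×315 + 3×419 + 1×D = 1572 + D
ΔH = Σ(broken) − Σ(formed) = (1927) − (1572 + D) = +355 − D
Setting this equal to −71 kJ gives D = 426 kJ/mol.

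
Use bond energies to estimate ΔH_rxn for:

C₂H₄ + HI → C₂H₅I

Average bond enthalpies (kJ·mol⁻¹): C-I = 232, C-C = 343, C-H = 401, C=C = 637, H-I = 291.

Bonds broken (reactants):
  C-H: 4 × 401 = 1604
  C=C: 1 × 637 = 637
  H-I: 1 × 291 = 291
  Σ(broken) = 2532 kJ
Bonds formed (products):
  C-C: 1 × 343 = 343
  C-H: 5 × 401 = 2005
  C-I: 1 × 232 = 232
  Σ(formed) = 2580 kJ
ΔH = Σ(broken) − Σ(formed) = 2532 − 2580 = −48 kJ

ΔH ≈ −48 kJ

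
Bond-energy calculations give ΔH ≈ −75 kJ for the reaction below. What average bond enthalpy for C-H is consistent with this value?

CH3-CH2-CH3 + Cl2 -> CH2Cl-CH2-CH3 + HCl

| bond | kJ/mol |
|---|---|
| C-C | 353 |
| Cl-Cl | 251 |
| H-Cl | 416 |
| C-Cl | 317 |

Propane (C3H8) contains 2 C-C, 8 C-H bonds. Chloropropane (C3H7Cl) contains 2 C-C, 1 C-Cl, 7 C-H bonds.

D(C-H) ≈ 407 kJ/mol

Let D be the C-H bond energy.
Σ(broken) = 2×353 + 8×D + 1×251 = 957 + 8D
Σ(formed) = 2×353 + 1×317 + 7×D + 1×416 = 1439 + 7D
ΔH = Σ(broken) − Σ(formed) = (957 + 8D) − (1439 + 7D) = −482 + D
Setting this equal to −75 kJ gives D = 407 kJ/mol.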